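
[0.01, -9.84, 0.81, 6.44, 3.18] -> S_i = Random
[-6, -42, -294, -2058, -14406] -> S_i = -6*7^i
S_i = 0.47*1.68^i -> [0.47, 0.79, 1.33, 2.23, 3.74]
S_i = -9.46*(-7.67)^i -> [-9.46, 72.56, -556.52, 4268.52, -32739.54]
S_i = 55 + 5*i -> [55, 60, 65, 70, 75]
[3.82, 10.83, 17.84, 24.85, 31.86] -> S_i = 3.82 + 7.01*i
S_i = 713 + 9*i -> [713, 722, 731, 740, 749]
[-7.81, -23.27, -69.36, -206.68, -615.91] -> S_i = -7.81*2.98^i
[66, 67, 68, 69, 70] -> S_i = 66 + 1*i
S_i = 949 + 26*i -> [949, 975, 1001, 1027, 1053]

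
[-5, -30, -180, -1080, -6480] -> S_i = -5*6^i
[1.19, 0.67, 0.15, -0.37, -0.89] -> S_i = 1.19 + -0.52*i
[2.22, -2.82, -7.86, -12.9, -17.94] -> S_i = 2.22 + -5.04*i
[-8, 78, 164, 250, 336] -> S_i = -8 + 86*i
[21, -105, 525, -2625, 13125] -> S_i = 21*-5^i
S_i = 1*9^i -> [1, 9, 81, 729, 6561]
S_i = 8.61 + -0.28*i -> [8.61, 8.33, 8.05, 7.77, 7.49]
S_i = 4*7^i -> [4, 28, 196, 1372, 9604]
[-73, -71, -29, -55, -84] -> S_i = Random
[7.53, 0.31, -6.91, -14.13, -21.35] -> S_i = 7.53 + -7.22*i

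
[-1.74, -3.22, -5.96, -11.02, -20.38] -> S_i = -1.74*1.85^i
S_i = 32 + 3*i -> [32, 35, 38, 41, 44]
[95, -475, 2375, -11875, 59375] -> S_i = 95*-5^i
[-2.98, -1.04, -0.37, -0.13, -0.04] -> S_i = -2.98*0.35^i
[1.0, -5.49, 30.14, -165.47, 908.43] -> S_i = 1.00*(-5.49)^i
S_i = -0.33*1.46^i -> [-0.33, -0.48, -0.7, -1.03, -1.5]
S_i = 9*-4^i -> [9, -36, 144, -576, 2304]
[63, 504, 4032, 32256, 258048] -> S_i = 63*8^i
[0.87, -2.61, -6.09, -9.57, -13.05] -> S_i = 0.87 + -3.48*i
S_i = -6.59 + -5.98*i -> [-6.59, -12.57, -18.55, -24.53, -30.51]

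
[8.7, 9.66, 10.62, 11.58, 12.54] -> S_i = 8.70 + 0.96*i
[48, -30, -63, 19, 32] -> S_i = Random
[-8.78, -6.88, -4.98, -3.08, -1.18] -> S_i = -8.78 + 1.90*i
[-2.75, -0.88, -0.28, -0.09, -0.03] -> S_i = -2.75*0.32^i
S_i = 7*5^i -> [7, 35, 175, 875, 4375]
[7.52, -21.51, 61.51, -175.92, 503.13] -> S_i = 7.52*(-2.86)^i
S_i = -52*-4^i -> [-52, 208, -832, 3328, -13312]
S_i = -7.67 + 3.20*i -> [-7.67, -4.47, -1.27, 1.93, 5.13]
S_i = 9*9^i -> [9, 81, 729, 6561, 59049]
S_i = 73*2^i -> [73, 146, 292, 584, 1168]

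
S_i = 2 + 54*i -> [2, 56, 110, 164, 218]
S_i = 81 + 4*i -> [81, 85, 89, 93, 97]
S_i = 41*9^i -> [41, 369, 3321, 29889, 269001]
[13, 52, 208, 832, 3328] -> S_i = 13*4^i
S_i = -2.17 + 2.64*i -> [-2.17, 0.47, 3.11, 5.75, 8.39]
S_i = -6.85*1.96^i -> [-6.85, -13.43, -26.31, -51.58, -101.09]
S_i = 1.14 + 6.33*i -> [1.14, 7.47, 13.8, 20.13, 26.46]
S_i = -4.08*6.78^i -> [-4.08, -27.66, -187.55, -1271.6, -8621.42]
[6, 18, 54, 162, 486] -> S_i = 6*3^i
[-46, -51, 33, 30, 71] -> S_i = Random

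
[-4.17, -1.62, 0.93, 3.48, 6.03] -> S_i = -4.17 + 2.55*i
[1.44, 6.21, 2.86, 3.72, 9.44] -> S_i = Random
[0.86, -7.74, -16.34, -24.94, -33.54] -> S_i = 0.86 + -8.60*i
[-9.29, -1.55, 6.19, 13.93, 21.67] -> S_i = -9.29 + 7.74*i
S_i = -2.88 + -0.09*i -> [-2.88, -2.97, -3.06, -3.15, -3.24]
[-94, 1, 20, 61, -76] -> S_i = Random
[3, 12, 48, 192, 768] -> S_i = 3*4^i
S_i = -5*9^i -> [-5, -45, -405, -3645, -32805]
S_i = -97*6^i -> [-97, -582, -3492, -20952, -125712]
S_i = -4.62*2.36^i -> [-4.62, -10.9, -25.73, -60.73, -143.31]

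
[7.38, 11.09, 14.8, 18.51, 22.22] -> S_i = 7.38 + 3.71*i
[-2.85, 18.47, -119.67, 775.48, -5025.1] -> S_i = -2.85*(-6.48)^i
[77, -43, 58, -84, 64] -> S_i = Random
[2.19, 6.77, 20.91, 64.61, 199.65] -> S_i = 2.19*3.09^i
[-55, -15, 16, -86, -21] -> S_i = Random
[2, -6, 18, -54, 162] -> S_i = 2*-3^i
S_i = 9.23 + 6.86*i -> [9.23, 16.09, 22.95, 29.81, 36.67]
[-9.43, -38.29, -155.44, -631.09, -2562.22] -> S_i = -9.43*4.06^i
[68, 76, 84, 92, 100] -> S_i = 68 + 8*i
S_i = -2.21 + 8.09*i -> [-2.21, 5.88, 13.97, 22.06, 30.15]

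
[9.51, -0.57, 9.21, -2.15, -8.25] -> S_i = Random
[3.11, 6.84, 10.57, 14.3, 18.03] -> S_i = 3.11 + 3.73*i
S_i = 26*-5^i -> [26, -130, 650, -3250, 16250]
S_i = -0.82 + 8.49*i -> [-0.82, 7.67, 16.16, 24.65, 33.14]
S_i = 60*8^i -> [60, 480, 3840, 30720, 245760]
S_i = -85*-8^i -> [-85, 680, -5440, 43520, -348160]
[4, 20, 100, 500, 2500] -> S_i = 4*5^i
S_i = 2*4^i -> [2, 8, 32, 128, 512]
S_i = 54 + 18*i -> [54, 72, 90, 108, 126]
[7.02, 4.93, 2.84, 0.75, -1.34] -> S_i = 7.02 + -2.09*i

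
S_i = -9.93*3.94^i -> [-9.93, -39.12, -154.15, -607.35, -2392.95]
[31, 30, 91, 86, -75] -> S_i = Random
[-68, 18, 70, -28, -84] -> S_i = Random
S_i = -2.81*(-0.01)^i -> [-2.81, 0.03, -0.0, 0.0, -0.0]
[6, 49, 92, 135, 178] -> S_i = 6 + 43*i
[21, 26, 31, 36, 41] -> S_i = 21 + 5*i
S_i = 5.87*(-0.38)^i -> [5.87, -2.23, 0.85, -0.32, 0.12]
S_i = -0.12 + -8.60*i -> [-0.12, -8.72, -17.32, -25.92, -34.52]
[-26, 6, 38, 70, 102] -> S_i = -26 + 32*i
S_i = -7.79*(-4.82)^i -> [-7.79, 37.55, -180.98, 872.33, -4204.61]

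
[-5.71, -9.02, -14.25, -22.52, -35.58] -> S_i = -5.71*1.58^i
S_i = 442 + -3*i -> [442, 439, 436, 433, 430]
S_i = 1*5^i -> [1, 5, 25, 125, 625]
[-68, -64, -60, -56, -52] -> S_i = -68 + 4*i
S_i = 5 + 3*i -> [5, 8, 11, 14, 17]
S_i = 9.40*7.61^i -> [9.4, 71.53, 544.37, 4142.68, 31525.83]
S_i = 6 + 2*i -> [6, 8, 10, 12, 14]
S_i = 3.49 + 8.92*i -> [3.49, 12.41, 21.33, 30.25, 39.17]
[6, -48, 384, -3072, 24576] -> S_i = 6*-8^i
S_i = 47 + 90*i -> [47, 137, 227, 317, 407]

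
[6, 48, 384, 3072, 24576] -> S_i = 6*8^i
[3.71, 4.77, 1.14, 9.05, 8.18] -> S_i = Random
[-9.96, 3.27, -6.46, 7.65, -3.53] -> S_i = Random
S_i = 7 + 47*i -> [7, 54, 101, 148, 195]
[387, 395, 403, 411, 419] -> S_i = 387 + 8*i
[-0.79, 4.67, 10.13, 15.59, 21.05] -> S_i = -0.79 + 5.46*i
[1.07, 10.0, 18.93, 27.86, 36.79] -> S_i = 1.07 + 8.93*i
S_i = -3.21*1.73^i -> [-3.21, -5.55, -9.61, -16.62, -28.75]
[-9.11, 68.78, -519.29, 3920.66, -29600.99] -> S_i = -9.11*(-7.55)^i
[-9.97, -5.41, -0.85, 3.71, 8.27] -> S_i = -9.97 + 4.56*i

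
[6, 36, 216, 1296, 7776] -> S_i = 6*6^i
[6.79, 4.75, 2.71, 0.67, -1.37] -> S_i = 6.79 + -2.04*i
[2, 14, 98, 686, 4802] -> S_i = 2*7^i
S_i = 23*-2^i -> [23, -46, 92, -184, 368]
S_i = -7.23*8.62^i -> [-7.23, -62.32, -537.22, -4630.84, -39917.87]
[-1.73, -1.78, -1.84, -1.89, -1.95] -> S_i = -1.73*1.03^i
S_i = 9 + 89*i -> [9, 98, 187, 276, 365]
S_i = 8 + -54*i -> [8, -46, -100, -154, -208]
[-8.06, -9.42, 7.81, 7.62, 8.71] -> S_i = Random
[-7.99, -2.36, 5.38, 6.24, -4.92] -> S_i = Random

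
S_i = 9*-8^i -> [9, -72, 576, -4608, 36864]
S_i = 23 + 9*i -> [23, 32, 41, 50, 59]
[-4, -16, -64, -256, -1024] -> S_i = -4*4^i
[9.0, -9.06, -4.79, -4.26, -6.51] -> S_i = Random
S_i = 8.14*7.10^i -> [8.14, 57.79, 410.34, 2913.4, 20685.11]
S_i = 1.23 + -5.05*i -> [1.23, -3.82, -8.87, -13.92, -18.97]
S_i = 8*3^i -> [8, 24, 72, 216, 648]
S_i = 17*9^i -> [17, 153, 1377, 12393, 111537]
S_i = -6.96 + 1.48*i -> [-6.96, -5.48, -4.0, -2.52, -1.04]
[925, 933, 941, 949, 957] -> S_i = 925 + 8*i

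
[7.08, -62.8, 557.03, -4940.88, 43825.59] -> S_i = 7.08*(-8.87)^i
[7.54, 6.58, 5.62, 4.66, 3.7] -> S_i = 7.54 + -0.96*i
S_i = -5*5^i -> [-5, -25, -125, -625, -3125]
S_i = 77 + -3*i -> [77, 74, 71, 68, 65]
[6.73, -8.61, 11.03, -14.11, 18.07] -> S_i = 6.73*(-1.28)^i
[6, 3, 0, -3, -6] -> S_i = 6 + -3*i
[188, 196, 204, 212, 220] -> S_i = 188 + 8*i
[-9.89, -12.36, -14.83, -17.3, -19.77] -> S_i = -9.89 + -2.47*i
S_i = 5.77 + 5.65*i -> [5.77, 11.42, 17.07, 22.72, 28.37]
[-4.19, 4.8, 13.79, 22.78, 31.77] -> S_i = -4.19 + 8.99*i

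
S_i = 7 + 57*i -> [7, 64, 121, 178, 235]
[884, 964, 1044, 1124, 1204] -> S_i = 884 + 80*i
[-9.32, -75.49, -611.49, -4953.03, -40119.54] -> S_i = -9.32*8.10^i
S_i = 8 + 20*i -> [8, 28, 48, 68, 88]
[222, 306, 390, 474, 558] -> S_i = 222 + 84*i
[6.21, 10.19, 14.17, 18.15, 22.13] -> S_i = 6.21 + 3.98*i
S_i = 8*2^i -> [8, 16, 32, 64, 128]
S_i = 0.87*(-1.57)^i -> [0.87, -1.37, 2.14, -3.37, 5.29]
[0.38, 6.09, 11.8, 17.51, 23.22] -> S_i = 0.38 + 5.71*i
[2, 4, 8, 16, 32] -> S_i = 2*2^i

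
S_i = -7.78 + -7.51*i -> [-7.78, -15.29, -22.8, -30.31, -37.82]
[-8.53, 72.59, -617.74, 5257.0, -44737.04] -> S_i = -8.53*(-8.51)^i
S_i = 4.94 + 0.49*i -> [4.94, 5.43, 5.92, 6.41, 6.9]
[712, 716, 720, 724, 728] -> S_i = 712 + 4*i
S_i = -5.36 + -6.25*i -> [-5.36, -11.61, -17.86, -24.11, -30.36]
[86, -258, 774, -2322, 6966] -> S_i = 86*-3^i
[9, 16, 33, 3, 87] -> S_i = Random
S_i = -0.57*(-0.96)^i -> [-0.57, 0.55, -0.53, 0.5, -0.48]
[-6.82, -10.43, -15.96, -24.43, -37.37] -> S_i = -6.82*1.53^i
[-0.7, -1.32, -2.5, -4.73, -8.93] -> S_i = -0.70*1.89^i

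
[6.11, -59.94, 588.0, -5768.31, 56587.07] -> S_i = 6.11*(-9.81)^i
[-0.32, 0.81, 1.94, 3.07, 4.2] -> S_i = -0.32 + 1.13*i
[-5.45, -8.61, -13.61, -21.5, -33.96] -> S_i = -5.45*1.58^i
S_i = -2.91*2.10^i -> [-2.91, -6.11, -12.83, -26.95, -56.59]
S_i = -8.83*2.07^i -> [-8.83, -18.28, -37.84, -78.32, -162.12]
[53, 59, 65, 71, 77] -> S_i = 53 + 6*i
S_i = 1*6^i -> [1, 6, 36, 216, 1296]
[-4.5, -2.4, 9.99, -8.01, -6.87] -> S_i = Random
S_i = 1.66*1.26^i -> [1.66, 2.09, 2.64, 3.32, 4.18]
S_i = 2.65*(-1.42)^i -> [2.65, -3.76, 5.34, -7.59, 10.77]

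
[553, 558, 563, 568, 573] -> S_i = 553 + 5*i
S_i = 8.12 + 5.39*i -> [8.12, 13.51, 18.9, 24.29, 29.68]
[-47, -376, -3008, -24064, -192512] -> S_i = -47*8^i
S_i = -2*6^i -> [-2, -12, -72, -432, -2592]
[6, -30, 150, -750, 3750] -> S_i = 6*-5^i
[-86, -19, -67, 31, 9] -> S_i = Random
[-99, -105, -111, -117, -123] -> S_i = -99 + -6*i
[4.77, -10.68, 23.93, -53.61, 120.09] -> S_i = 4.77*(-2.24)^i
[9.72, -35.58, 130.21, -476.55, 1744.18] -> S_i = 9.72*(-3.66)^i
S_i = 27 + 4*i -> [27, 31, 35, 39, 43]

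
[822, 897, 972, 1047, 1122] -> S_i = 822 + 75*i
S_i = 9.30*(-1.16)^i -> [9.3, -10.79, 12.51, -14.52, 16.84]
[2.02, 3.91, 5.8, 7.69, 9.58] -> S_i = 2.02 + 1.89*i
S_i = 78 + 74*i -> [78, 152, 226, 300, 374]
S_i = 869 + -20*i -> [869, 849, 829, 809, 789]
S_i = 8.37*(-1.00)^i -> [8.37, -8.37, 8.37, -8.37, 8.37]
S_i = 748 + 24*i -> [748, 772, 796, 820, 844]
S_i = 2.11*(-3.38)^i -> [2.11, -7.13, 24.11, -81.48, 275.39]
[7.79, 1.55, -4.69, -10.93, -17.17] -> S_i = 7.79 + -6.24*i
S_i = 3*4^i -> [3, 12, 48, 192, 768]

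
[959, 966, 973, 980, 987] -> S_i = 959 + 7*i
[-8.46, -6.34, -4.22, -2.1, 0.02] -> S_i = -8.46 + 2.12*i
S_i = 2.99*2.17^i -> [2.99, 6.49, 14.08, 30.55, 66.3]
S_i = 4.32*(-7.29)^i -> [4.32, -31.49, 229.58, -1673.66, 12200.96]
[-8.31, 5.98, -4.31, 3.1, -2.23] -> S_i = -8.31*(-0.72)^i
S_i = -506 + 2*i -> [-506, -504, -502, -500, -498]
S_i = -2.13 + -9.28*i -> [-2.13, -11.41, -20.69, -29.97, -39.25]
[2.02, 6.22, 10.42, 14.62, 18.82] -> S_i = 2.02 + 4.20*i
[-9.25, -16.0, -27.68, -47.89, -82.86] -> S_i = -9.25*1.73^i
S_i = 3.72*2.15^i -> [3.72, 8.0, 17.2, 36.97, 79.49]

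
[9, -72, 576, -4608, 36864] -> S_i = 9*-8^i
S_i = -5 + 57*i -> [-5, 52, 109, 166, 223]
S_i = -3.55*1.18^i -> [-3.55, -4.19, -4.94, -5.83, -6.88]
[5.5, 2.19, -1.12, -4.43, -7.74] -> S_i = 5.50 + -3.31*i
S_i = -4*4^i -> [-4, -16, -64, -256, -1024]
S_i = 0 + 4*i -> [0, 4, 8, 12, 16]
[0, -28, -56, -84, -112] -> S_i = 0 + -28*i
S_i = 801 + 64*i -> [801, 865, 929, 993, 1057]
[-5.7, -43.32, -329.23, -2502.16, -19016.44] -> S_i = -5.70*7.60^i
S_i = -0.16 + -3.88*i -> [-0.16, -4.04, -7.92, -11.8, -15.68]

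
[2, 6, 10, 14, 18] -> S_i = 2 + 4*i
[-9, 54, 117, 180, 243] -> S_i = -9 + 63*i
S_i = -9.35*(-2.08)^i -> [-9.35, 19.45, -40.45, 84.14, -175.01]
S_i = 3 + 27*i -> [3, 30, 57, 84, 111]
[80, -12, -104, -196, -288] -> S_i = 80 + -92*i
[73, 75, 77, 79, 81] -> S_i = 73 + 2*i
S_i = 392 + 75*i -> [392, 467, 542, 617, 692]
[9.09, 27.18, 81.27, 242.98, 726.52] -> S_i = 9.09*2.99^i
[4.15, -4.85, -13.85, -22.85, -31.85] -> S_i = 4.15 + -9.00*i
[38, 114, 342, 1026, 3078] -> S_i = 38*3^i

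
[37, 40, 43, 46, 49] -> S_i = 37 + 3*i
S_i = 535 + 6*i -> [535, 541, 547, 553, 559]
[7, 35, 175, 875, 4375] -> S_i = 7*5^i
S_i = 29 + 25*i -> [29, 54, 79, 104, 129]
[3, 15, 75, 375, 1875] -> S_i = 3*5^i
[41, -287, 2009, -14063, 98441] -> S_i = 41*-7^i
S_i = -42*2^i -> [-42, -84, -168, -336, -672]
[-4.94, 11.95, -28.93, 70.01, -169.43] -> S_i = -4.94*(-2.42)^i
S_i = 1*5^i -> [1, 5, 25, 125, 625]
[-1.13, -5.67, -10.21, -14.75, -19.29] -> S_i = -1.13 + -4.54*i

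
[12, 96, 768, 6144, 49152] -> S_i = 12*8^i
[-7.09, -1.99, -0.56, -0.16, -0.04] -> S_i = -7.09*0.28^i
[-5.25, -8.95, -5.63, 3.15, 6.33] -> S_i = Random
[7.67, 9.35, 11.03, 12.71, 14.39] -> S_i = 7.67 + 1.68*i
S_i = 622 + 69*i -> [622, 691, 760, 829, 898]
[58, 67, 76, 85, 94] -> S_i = 58 + 9*i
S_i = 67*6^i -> [67, 402, 2412, 14472, 86832]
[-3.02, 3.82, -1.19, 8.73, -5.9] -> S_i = Random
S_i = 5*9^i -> [5, 45, 405, 3645, 32805]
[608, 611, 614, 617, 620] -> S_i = 608 + 3*i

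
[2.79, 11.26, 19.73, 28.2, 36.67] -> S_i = 2.79 + 8.47*i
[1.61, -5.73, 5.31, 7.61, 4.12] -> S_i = Random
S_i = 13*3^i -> [13, 39, 117, 351, 1053]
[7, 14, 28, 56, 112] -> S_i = 7*2^i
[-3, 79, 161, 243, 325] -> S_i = -3 + 82*i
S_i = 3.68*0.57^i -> [3.68, 2.1, 1.2, 0.68, 0.39]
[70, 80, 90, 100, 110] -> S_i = 70 + 10*i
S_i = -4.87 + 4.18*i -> [-4.87, -0.69, 3.49, 7.67, 11.85]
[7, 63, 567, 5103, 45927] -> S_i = 7*9^i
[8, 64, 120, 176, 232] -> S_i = 8 + 56*i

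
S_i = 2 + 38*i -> [2, 40, 78, 116, 154]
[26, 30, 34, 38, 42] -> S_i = 26 + 4*i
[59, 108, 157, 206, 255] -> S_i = 59 + 49*i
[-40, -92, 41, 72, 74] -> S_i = Random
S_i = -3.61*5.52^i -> [-3.61, -19.93, -110.0, -607.19, -3351.69]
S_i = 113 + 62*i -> [113, 175, 237, 299, 361]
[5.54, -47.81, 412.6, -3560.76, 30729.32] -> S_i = 5.54*(-8.63)^i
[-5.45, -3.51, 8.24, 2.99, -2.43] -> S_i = Random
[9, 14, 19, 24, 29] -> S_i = 9 + 5*i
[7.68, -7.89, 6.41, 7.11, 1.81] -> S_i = Random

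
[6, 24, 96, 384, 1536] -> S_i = 6*4^i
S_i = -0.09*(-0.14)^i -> [-0.09, 0.01, -0.0, 0.0, -0.0]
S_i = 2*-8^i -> [2, -16, 128, -1024, 8192]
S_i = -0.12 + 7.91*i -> [-0.12, 7.79, 15.7, 23.61, 31.52]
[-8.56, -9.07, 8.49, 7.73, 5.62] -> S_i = Random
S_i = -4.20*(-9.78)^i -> [-4.2, 41.08, -401.72, 3928.85, -38424.19]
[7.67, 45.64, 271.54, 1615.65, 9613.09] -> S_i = 7.67*5.95^i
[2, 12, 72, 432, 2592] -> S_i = 2*6^i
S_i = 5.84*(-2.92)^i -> [5.84, -17.05, 49.79, -145.4, 424.57]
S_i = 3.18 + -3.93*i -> [3.18, -0.75, -4.68, -8.61, -12.54]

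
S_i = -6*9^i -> [-6, -54, -486, -4374, -39366]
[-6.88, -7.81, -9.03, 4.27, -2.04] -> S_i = Random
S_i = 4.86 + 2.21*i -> [4.86, 7.07, 9.28, 11.49, 13.7]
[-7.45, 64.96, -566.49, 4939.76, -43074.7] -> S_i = -7.45*(-8.72)^i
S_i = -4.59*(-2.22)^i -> [-4.59, 10.19, -22.62, 50.22, -111.49]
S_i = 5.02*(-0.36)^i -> [5.02, -1.81, 0.65, -0.23, 0.08]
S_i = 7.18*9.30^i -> [7.18, 66.77, 621.0, 5775.28, 53710.13]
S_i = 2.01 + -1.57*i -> [2.01, 0.44, -1.13, -2.7, -4.27]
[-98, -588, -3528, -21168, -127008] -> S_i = -98*6^i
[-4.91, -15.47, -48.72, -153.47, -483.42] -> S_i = -4.91*3.15^i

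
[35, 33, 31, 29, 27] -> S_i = 35 + -2*i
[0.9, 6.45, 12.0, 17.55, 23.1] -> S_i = 0.90 + 5.55*i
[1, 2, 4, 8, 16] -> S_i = 1*2^i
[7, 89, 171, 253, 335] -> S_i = 7 + 82*i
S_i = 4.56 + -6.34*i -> [4.56, -1.78, -8.12, -14.46, -20.8]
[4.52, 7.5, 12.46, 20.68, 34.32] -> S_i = 4.52*1.66^i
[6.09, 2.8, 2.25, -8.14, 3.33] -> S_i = Random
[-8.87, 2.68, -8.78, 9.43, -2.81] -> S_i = Random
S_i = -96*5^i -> [-96, -480, -2400, -12000, -60000]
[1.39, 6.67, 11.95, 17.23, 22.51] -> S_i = 1.39 + 5.28*i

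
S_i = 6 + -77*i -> [6, -71, -148, -225, -302]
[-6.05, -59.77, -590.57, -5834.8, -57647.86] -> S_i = -6.05*9.88^i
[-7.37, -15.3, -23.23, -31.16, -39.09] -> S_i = -7.37 + -7.93*i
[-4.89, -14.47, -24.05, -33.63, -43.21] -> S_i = -4.89 + -9.58*i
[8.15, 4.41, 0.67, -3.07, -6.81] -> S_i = 8.15 + -3.74*i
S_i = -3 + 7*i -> [-3, 4, 11, 18, 25]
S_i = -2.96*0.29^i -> [-2.96, -0.86, -0.25, -0.07, -0.02]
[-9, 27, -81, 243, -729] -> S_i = -9*-3^i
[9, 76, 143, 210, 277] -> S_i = 9 + 67*i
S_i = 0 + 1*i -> [0, 1, 2, 3, 4]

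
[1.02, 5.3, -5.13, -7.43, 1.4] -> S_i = Random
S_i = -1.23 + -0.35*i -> [-1.23, -1.58, -1.93, -2.28, -2.63]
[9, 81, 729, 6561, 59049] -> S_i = 9*9^i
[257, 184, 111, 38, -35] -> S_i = 257 + -73*i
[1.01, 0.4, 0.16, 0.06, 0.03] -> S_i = 1.01*0.40^i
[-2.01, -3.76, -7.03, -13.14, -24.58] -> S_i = -2.01*1.87^i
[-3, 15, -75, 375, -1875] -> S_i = -3*-5^i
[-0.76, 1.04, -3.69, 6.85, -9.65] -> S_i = Random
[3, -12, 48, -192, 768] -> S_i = 3*-4^i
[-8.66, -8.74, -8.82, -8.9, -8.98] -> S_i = -8.66 + -0.08*i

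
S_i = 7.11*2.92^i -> [7.11, 20.76, 60.62, 177.02, 516.89]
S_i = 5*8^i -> [5, 40, 320, 2560, 20480]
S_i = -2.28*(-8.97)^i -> [-2.28, 20.45, -183.45, 1645.55, -14760.62]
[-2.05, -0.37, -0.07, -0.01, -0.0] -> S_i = -2.05*0.18^i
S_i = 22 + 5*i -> [22, 27, 32, 37, 42]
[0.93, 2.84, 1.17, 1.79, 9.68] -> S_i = Random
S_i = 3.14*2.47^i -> [3.14, 7.76, 19.16, 47.32, 116.87]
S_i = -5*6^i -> [-5, -30, -180, -1080, -6480]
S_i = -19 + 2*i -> [-19, -17, -15, -13, -11]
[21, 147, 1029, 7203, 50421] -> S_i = 21*7^i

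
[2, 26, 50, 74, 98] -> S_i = 2 + 24*i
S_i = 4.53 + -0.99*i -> [4.53, 3.54, 2.55, 1.56, 0.57]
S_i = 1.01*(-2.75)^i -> [1.01, -2.78, 7.64, -21.0, 57.76]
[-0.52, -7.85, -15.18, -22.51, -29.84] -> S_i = -0.52 + -7.33*i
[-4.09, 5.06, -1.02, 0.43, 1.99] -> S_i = Random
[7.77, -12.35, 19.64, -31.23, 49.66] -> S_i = 7.77*(-1.59)^i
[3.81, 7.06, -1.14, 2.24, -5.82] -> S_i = Random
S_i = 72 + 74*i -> [72, 146, 220, 294, 368]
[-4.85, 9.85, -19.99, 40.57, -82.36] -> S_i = -4.85*(-2.03)^i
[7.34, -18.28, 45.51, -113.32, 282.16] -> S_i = 7.34*(-2.49)^i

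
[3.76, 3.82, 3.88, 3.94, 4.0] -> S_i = 3.76 + 0.06*i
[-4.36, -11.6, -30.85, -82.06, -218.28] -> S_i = -4.36*2.66^i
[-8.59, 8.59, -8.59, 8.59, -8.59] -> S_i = -8.59*(-1.00)^i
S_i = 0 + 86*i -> [0, 86, 172, 258, 344]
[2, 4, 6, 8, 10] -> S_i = 2 + 2*i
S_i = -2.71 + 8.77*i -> [-2.71, 6.06, 14.83, 23.6, 32.37]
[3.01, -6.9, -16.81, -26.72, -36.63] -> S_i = 3.01 + -9.91*i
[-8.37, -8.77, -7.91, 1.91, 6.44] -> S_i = Random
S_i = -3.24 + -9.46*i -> [-3.24, -12.7, -22.16, -31.62, -41.08]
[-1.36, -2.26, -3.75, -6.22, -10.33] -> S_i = -1.36*1.66^i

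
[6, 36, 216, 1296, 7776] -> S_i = 6*6^i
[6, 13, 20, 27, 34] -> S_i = 6 + 7*i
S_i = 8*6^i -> [8, 48, 288, 1728, 10368]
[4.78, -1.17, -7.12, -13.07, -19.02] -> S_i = 4.78 + -5.95*i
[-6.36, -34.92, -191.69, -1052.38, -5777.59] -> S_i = -6.36*5.49^i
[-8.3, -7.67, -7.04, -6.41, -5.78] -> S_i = -8.30 + 0.63*i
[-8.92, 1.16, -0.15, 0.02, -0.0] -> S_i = -8.92*(-0.13)^i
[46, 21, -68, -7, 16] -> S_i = Random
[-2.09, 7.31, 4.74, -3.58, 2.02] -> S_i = Random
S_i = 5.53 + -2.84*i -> [5.53, 2.69, -0.15, -2.99, -5.83]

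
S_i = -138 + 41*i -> [-138, -97, -56, -15, 26]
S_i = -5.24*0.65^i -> [-5.24, -3.41, -2.21, -1.44, -0.94]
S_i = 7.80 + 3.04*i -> [7.8, 10.84, 13.88, 16.92, 19.96]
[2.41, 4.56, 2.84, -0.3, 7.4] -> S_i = Random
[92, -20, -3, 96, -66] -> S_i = Random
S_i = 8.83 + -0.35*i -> [8.83, 8.48, 8.13, 7.78, 7.43]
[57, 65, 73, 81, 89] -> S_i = 57 + 8*i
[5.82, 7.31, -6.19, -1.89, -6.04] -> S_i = Random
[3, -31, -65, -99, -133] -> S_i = 3 + -34*i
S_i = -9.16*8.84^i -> [-9.16, -80.97, -715.81, -6327.79, -55937.69]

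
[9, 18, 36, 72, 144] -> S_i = 9*2^i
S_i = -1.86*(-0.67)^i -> [-1.86, 1.25, -0.83, 0.56, -0.37]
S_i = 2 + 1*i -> [2, 3, 4, 5, 6]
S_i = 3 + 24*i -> [3, 27, 51, 75, 99]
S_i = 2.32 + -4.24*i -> [2.32, -1.92, -6.16, -10.4, -14.64]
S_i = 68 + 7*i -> [68, 75, 82, 89, 96]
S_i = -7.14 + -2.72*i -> [-7.14, -9.86, -12.58, -15.3, -18.02]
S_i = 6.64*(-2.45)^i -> [6.64, -16.27, 39.86, -97.65, 239.24]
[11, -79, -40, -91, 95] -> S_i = Random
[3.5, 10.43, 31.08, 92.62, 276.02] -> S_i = 3.50*2.98^i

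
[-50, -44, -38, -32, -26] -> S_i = -50 + 6*i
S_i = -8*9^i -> [-8, -72, -648, -5832, -52488]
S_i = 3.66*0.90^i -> [3.66, 3.29, 2.96, 2.67, 2.4]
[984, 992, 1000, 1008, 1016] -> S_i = 984 + 8*i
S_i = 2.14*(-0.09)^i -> [2.14, -0.19, 0.02, -0.0, 0.0]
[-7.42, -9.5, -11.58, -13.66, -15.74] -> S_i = -7.42 + -2.08*i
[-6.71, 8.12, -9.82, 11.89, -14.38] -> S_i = -6.71*(-1.21)^i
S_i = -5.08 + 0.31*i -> [-5.08, -4.77, -4.46, -4.15, -3.84]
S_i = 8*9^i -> [8, 72, 648, 5832, 52488]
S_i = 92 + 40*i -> [92, 132, 172, 212, 252]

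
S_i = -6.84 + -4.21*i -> [-6.84, -11.05, -15.26, -19.47, -23.68]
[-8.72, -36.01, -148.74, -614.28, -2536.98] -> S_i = -8.72*4.13^i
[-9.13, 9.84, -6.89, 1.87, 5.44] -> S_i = Random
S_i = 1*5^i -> [1, 5, 25, 125, 625]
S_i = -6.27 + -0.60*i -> [-6.27, -6.87, -7.47, -8.07, -8.67]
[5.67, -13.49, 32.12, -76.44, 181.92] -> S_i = 5.67*(-2.38)^i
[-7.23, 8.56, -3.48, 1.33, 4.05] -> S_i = Random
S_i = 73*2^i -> [73, 146, 292, 584, 1168]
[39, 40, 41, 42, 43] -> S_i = 39 + 1*i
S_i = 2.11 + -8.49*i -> [2.11, -6.38, -14.87, -23.36, -31.85]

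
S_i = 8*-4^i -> [8, -32, 128, -512, 2048]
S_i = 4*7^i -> [4, 28, 196, 1372, 9604]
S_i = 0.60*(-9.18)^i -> [0.6, -5.51, 50.56, -464.17, 4261.1]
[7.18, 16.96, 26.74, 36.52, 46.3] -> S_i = 7.18 + 9.78*i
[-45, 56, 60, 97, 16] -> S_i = Random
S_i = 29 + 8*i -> [29, 37, 45, 53, 61]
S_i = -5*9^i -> [-5, -45, -405, -3645, -32805]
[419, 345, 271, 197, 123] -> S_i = 419 + -74*i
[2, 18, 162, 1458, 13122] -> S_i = 2*9^i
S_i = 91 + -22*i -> [91, 69, 47, 25, 3]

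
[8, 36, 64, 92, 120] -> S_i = 8 + 28*i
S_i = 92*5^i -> [92, 460, 2300, 11500, 57500]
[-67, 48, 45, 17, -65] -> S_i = Random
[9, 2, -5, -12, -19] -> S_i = 9 + -7*i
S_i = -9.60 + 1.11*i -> [-9.6, -8.49, -7.38, -6.27, -5.16]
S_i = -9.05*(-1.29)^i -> [-9.05, 11.67, -15.06, 19.43, -25.06]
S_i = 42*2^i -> [42, 84, 168, 336, 672]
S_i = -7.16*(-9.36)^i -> [-7.16, 67.02, -627.28, 5871.39, -54956.16]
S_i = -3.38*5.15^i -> [-3.38, -17.41, -89.65, -461.68, -2377.64]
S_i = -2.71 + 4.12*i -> [-2.71, 1.41, 5.53, 9.65, 13.77]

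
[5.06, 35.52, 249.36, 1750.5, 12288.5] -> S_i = 5.06*7.02^i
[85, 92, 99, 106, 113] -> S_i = 85 + 7*i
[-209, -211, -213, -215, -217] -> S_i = -209 + -2*i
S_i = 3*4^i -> [3, 12, 48, 192, 768]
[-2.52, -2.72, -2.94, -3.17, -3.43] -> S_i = -2.52*1.08^i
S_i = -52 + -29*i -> [-52, -81, -110, -139, -168]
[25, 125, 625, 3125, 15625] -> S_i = 25*5^i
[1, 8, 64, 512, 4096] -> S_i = 1*8^i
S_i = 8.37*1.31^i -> [8.37, 10.96, 14.36, 18.82, 24.65]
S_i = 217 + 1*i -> [217, 218, 219, 220, 221]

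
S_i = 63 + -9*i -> [63, 54, 45, 36, 27]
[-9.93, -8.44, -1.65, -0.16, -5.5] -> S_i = Random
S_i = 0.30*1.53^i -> [0.3, 0.46, 0.7, 1.07, 1.64]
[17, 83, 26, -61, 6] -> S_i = Random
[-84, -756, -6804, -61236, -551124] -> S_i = -84*9^i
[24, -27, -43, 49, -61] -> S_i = Random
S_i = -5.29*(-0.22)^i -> [-5.29, 1.16, -0.26, 0.06, -0.01]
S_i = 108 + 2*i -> [108, 110, 112, 114, 116]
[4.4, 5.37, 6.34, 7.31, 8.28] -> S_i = 4.40 + 0.97*i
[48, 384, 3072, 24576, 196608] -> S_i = 48*8^i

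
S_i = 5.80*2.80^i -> [5.8, 16.24, 45.47, 127.32, 356.5]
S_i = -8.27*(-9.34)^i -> [-8.27, 77.24, -721.44, 6738.23, -62935.11]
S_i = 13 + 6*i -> [13, 19, 25, 31, 37]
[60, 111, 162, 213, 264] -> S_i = 60 + 51*i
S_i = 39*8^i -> [39, 312, 2496, 19968, 159744]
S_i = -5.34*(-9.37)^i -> [-5.34, 50.04, -468.84, 4392.99, -41162.3]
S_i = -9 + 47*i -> [-9, 38, 85, 132, 179]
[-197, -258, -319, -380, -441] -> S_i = -197 + -61*i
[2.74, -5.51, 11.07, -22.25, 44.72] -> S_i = 2.74*(-2.01)^i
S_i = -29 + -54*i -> [-29, -83, -137, -191, -245]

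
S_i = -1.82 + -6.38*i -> [-1.82, -8.2, -14.58, -20.96, -27.34]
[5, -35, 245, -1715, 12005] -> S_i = 5*-7^i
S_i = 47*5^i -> [47, 235, 1175, 5875, 29375]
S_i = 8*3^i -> [8, 24, 72, 216, 648]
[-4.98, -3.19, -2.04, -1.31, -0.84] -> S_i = -4.98*0.64^i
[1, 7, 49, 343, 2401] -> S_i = 1*7^i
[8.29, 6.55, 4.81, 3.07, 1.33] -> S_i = 8.29 + -1.74*i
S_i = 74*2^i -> [74, 148, 296, 592, 1184]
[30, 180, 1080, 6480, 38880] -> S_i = 30*6^i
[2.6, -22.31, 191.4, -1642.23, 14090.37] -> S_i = 2.60*(-8.58)^i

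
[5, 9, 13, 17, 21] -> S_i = 5 + 4*i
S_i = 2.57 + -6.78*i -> [2.57, -4.21, -10.99, -17.77, -24.55]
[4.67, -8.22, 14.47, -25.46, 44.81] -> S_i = 4.67*(-1.76)^i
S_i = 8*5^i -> [8, 40, 200, 1000, 5000]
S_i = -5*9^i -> [-5, -45, -405, -3645, -32805]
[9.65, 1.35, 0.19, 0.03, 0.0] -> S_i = 9.65*0.14^i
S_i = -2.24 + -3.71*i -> [-2.24, -5.95, -9.66, -13.37, -17.08]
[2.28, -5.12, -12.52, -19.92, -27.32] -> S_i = 2.28 + -7.40*i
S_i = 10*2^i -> [10, 20, 40, 80, 160]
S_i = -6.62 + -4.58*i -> [-6.62, -11.2, -15.78, -20.36, -24.94]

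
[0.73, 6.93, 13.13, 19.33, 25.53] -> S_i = 0.73 + 6.20*i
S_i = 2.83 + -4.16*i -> [2.83, -1.33, -5.49, -9.65, -13.81]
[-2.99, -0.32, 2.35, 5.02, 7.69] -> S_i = -2.99 + 2.67*i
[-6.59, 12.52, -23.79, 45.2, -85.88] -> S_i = -6.59*(-1.90)^i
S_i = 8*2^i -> [8, 16, 32, 64, 128]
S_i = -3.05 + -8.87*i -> [-3.05, -11.92, -20.79, -29.66, -38.53]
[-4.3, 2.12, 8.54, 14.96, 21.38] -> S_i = -4.30 + 6.42*i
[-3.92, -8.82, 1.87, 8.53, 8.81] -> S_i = Random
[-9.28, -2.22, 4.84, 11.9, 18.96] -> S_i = -9.28 + 7.06*i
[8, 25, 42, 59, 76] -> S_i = 8 + 17*i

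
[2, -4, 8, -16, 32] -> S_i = 2*-2^i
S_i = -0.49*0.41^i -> [-0.49, -0.2, -0.08, -0.03, -0.01]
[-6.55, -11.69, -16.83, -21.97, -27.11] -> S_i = -6.55 + -5.14*i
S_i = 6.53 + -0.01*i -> [6.53, 6.52, 6.51, 6.5, 6.49]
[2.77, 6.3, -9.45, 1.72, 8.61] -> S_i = Random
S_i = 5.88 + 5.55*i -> [5.88, 11.43, 16.98, 22.53, 28.08]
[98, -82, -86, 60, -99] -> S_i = Random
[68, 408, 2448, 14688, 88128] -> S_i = 68*6^i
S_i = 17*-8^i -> [17, -136, 1088, -8704, 69632]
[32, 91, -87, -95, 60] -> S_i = Random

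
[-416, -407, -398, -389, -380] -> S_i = -416 + 9*i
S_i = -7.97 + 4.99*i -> [-7.97, -2.98, 2.01, 7.0, 11.99]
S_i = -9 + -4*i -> [-9, -13, -17, -21, -25]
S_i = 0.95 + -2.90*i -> [0.95, -1.95, -4.85, -7.75, -10.65]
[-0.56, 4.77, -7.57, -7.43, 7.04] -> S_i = Random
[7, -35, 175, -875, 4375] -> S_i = 7*-5^i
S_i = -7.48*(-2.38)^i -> [-7.48, 17.8, -42.37, 100.84, -240.0]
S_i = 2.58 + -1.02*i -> [2.58, 1.56, 0.54, -0.48, -1.5]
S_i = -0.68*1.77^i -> [-0.68, -1.2, -2.13, -3.77, -6.67]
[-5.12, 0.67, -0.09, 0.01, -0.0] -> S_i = -5.12*(-0.13)^i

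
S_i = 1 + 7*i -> [1, 8, 15, 22, 29]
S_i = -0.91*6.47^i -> [-0.91, -5.89, -38.09, -246.46, -1594.62]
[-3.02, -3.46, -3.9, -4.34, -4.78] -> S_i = -3.02 + -0.44*i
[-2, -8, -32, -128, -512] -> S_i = -2*4^i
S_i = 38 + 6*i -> [38, 44, 50, 56, 62]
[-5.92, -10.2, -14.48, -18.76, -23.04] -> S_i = -5.92 + -4.28*i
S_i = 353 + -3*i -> [353, 350, 347, 344, 341]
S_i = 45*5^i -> [45, 225, 1125, 5625, 28125]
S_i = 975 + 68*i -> [975, 1043, 1111, 1179, 1247]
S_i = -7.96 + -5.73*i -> [-7.96, -13.69, -19.42, -25.15, -30.88]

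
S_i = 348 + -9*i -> [348, 339, 330, 321, 312]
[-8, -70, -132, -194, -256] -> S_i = -8 + -62*i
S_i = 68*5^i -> [68, 340, 1700, 8500, 42500]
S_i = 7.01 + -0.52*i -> [7.01, 6.49, 5.97, 5.45, 4.93]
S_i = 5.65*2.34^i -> [5.65, 13.22, 30.94, 72.39, 169.4]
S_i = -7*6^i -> [-7, -42, -252, -1512, -9072]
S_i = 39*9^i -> [39, 351, 3159, 28431, 255879]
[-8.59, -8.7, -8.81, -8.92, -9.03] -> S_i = -8.59 + -0.11*i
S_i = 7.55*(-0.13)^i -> [7.55, -0.98, 0.13, -0.02, 0.0]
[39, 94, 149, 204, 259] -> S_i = 39 + 55*i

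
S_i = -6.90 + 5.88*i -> [-6.9, -1.02, 4.86, 10.74, 16.62]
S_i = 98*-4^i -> [98, -392, 1568, -6272, 25088]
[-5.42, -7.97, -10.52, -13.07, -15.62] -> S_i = -5.42 + -2.55*i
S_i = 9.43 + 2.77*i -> [9.43, 12.2, 14.97, 17.74, 20.51]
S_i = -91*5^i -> [-91, -455, -2275, -11375, -56875]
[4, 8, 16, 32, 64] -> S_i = 4*2^i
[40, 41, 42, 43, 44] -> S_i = 40 + 1*i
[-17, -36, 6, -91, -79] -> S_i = Random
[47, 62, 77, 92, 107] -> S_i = 47 + 15*i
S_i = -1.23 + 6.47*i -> [-1.23, 5.24, 11.71, 18.18, 24.65]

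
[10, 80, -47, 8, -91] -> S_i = Random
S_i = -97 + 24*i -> [-97, -73, -49, -25, -1]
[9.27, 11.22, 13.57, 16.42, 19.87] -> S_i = 9.27*1.21^i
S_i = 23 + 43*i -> [23, 66, 109, 152, 195]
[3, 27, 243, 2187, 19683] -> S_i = 3*9^i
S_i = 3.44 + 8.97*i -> [3.44, 12.41, 21.38, 30.35, 39.32]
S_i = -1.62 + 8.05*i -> [-1.62, 6.43, 14.48, 22.53, 30.58]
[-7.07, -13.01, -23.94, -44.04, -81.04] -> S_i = -7.07*1.84^i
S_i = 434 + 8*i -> [434, 442, 450, 458, 466]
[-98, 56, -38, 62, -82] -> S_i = Random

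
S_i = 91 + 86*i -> [91, 177, 263, 349, 435]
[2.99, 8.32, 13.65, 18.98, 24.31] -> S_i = 2.99 + 5.33*i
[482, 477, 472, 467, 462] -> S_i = 482 + -5*i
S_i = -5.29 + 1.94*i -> [-5.29, -3.35, -1.41, 0.53, 2.47]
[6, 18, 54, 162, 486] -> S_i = 6*3^i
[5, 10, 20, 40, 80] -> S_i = 5*2^i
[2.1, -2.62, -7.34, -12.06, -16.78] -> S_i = 2.10 + -4.72*i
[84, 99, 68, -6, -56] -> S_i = Random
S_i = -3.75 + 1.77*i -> [-3.75, -1.98, -0.21, 1.56, 3.33]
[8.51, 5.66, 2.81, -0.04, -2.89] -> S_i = 8.51 + -2.85*i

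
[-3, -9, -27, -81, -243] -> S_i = -3*3^i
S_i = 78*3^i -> [78, 234, 702, 2106, 6318]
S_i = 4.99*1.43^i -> [4.99, 7.14, 10.2, 14.59, 20.87]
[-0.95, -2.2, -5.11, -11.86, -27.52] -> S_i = -0.95*2.32^i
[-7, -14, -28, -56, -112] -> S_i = -7*2^i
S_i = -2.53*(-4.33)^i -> [-2.53, 10.95, -47.43, 205.39, -889.35]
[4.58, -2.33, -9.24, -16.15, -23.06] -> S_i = 4.58 + -6.91*i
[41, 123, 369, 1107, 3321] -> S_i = 41*3^i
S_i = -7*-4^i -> [-7, 28, -112, 448, -1792]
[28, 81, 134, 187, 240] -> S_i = 28 + 53*i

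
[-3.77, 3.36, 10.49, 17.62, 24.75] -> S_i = -3.77 + 7.13*i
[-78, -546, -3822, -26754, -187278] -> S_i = -78*7^i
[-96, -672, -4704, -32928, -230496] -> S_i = -96*7^i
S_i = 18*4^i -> [18, 72, 288, 1152, 4608]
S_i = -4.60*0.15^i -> [-4.6, -0.69, -0.1, -0.02, -0.0]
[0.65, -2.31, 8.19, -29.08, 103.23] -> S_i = 0.65*(-3.55)^i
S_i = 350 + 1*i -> [350, 351, 352, 353, 354]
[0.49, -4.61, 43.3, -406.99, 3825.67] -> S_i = 0.49*(-9.40)^i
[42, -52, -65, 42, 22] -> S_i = Random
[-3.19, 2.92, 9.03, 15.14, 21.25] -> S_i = -3.19 + 6.11*i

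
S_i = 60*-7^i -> [60, -420, 2940, -20580, 144060]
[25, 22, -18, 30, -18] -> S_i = Random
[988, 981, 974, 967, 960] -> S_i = 988 + -7*i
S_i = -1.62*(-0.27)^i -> [-1.62, 0.44, -0.12, 0.03, -0.01]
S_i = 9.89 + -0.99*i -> [9.89, 8.9, 7.91, 6.92, 5.93]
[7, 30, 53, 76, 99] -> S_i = 7 + 23*i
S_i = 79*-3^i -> [79, -237, 711, -2133, 6399]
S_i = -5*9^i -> [-5, -45, -405, -3645, -32805]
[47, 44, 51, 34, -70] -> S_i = Random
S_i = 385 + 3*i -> [385, 388, 391, 394, 397]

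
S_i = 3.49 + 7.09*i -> [3.49, 10.58, 17.67, 24.76, 31.85]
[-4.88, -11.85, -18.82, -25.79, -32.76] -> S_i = -4.88 + -6.97*i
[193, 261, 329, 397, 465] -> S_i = 193 + 68*i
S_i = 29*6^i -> [29, 174, 1044, 6264, 37584]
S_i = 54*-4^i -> [54, -216, 864, -3456, 13824]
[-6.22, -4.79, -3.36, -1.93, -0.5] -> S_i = -6.22 + 1.43*i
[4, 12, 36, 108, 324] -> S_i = 4*3^i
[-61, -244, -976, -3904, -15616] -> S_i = -61*4^i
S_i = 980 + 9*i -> [980, 989, 998, 1007, 1016]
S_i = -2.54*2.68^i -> [-2.54, -6.81, -18.24, -48.89, -131.03]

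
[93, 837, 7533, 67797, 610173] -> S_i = 93*9^i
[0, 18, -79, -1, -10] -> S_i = Random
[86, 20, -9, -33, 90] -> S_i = Random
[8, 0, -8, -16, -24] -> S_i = 8 + -8*i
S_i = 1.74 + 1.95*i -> [1.74, 3.69, 5.64, 7.59, 9.54]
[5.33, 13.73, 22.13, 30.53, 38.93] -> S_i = 5.33 + 8.40*i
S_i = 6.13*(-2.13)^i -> [6.13, -13.06, 27.81, -59.24, 126.18]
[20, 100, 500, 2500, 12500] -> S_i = 20*5^i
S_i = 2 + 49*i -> [2, 51, 100, 149, 198]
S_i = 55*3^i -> [55, 165, 495, 1485, 4455]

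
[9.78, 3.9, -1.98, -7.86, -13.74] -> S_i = 9.78 + -5.88*i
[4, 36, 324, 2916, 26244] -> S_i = 4*9^i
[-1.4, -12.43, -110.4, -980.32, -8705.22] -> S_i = -1.40*8.88^i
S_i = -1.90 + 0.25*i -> [-1.9, -1.65, -1.4, -1.15, -0.9]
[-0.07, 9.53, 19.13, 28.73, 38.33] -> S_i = -0.07 + 9.60*i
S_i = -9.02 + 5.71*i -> [-9.02, -3.31, 2.4, 8.11, 13.82]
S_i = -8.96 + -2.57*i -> [-8.96, -11.53, -14.1, -16.67, -19.24]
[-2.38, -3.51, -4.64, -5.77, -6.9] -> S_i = -2.38 + -1.13*i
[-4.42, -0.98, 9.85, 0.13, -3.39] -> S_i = Random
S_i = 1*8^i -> [1, 8, 64, 512, 4096]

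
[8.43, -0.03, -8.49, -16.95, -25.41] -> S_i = 8.43 + -8.46*i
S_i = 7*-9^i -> [7, -63, 567, -5103, 45927]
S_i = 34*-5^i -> [34, -170, 850, -4250, 21250]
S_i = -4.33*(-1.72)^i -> [-4.33, 7.45, -12.81, 22.03, -37.9]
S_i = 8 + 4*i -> [8, 12, 16, 20, 24]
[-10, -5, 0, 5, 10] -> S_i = -10 + 5*i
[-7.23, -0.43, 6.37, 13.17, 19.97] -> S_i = -7.23 + 6.80*i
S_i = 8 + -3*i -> [8, 5, 2, -1, -4]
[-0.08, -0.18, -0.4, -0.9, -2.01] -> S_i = -0.08*2.24^i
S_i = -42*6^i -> [-42, -252, -1512, -9072, -54432]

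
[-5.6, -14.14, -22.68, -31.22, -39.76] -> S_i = -5.60 + -8.54*i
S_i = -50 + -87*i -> [-50, -137, -224, -311, -398]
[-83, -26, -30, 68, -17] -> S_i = Random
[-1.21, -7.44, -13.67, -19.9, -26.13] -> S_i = -1.21 + -6.23*i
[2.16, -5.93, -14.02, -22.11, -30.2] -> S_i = 2.16 + -8.09*i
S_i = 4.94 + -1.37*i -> [4.94, 3.57, 2.2, 0.83, -0.54]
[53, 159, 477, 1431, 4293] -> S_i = 53*3^i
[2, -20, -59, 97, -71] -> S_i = Random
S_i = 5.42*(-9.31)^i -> [5.42, -50.46, 469.78, -4373.69, 40719.09]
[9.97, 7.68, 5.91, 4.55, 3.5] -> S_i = 9.97*0.77^i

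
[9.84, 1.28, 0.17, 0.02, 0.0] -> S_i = 9.84*0.13^i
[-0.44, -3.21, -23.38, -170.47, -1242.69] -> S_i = -0.44*7.29^i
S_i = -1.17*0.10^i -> [-1.17, -0.12, -0.01, -0.0, -0.0]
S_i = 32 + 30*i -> [32, 62, 92, 122, 152]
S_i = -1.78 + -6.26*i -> [-1.78, -8.04, -14.3, -20.56, -26.82]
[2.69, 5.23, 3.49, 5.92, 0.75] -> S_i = Random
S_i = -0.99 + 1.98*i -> [-0.99, 0.99, 2.97, 4.95, 6.93]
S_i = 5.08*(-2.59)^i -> [5.08, -13.16, 34.08, -88.26, 228.59]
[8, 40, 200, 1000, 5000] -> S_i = 8*5^i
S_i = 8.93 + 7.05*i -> [8.93, 15.98, 23.03, 30.08, 37.13]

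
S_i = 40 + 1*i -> [40, 41, 42, 43, 44]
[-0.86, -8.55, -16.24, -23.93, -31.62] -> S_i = -0.86 + -7.69*i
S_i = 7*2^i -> [7, 14, 28, 56, 112]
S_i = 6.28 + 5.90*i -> [6.28, 12.18, 18.08, 23.98, 29.88]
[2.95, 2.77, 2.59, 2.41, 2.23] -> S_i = 2.95 + -0.18*i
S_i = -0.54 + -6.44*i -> [-0.54, -6.98, -13.42, -19.86, -26.3]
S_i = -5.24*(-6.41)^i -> [-5.24, 33.59, -215.3, 1380.08, -8846.34]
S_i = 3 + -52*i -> [3, -49, -101, -153, -205]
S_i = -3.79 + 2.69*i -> [-3.79, -1.1, 1.59, 4.28, 6.97]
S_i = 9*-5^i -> [9, -45, 225, -1125, 5625]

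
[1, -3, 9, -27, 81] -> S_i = 1*-3^i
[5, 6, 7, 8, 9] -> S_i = 5 + 1*i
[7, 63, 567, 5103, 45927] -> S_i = 7*9^i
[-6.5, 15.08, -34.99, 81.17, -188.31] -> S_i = -6.50*(-2.32)^i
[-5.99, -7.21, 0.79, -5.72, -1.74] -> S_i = Random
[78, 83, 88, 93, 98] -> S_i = 78 + 5*i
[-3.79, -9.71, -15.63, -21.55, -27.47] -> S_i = -3.79 + -5.92*i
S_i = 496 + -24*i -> [496, 472, 448, 424, 400]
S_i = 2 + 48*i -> [2, 50, 98, 146, 194]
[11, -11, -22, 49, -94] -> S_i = Random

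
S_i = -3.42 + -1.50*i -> [-3.42, -4.92, -6.42, -7.92, -9.42]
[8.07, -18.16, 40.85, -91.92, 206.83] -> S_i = 8.07*(-2.25)^i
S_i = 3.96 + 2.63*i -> [3.96, 6.59, 9.22, 11.85, 14.48]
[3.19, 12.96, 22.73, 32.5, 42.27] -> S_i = 3.19 + 9.77*i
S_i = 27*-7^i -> [27, -189, 1323, -9261, 64827]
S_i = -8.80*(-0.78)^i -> [-8.8, 6.86, -5.35, 4.18, -3.26]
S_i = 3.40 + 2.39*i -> [3.4, 5.79, 8.18, 10.57, 12.96]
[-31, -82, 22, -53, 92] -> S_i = Random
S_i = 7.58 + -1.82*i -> [7.58, 5.76, 3.94, 2.12, 0.3]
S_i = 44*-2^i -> [44, -88, 176, -352, 704]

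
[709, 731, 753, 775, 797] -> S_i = 709 + 22*i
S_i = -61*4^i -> [-61, -244, -976, -3904, -15616]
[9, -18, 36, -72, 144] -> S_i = 9*-2^i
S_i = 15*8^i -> [15, 120, 960, 7680, 61440]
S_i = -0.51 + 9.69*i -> [-0.51, 9.18, 18.87, 28.56, 38.25]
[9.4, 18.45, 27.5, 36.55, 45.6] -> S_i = 9.40 + 9.05*i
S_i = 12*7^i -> [12, 84, 588, 4116, 28812]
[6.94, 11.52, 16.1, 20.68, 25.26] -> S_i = 6.94 + 4.58*i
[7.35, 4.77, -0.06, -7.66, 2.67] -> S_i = Random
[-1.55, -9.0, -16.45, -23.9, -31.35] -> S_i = -1.55 + -7.45*i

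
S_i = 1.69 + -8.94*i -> [1.69, -7.25, -16.19, -25.13, -34.07]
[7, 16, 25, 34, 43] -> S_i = 7 + 9*i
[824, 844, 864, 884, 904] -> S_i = 824 + 20*i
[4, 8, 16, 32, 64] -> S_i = 4*2^i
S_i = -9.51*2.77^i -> [-9.51, -26.34, -72.97, -202.12, -559.89]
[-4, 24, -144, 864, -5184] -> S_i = -4*-6^i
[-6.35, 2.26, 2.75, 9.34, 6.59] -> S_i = Random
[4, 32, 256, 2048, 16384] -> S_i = 4*8^i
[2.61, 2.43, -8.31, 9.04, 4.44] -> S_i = Random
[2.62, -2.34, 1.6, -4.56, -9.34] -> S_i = Random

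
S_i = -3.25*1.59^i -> [-3.25, -5.17, -8.22, -13.06, -20.77]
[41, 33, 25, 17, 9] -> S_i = 41 + -8*i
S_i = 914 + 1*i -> [914, 915, 916, 917, 918]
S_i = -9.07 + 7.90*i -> [-9.07, -1.17, 6.73, 14.63, 22.53]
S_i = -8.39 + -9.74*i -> [-8.39, -18.13, -27.87, -37.61, -47.35]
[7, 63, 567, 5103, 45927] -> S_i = 7*9^i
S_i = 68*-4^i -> [68, -272, 1088, -4352, 17408]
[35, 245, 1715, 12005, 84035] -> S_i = 35*7^i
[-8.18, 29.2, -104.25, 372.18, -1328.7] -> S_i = -8.18*(-3.57)^i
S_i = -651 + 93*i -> [-651, -558, -465, -372, -279]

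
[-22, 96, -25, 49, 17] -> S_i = Random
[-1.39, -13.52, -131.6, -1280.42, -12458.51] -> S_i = -1.39*9.73^i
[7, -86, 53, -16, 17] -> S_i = Random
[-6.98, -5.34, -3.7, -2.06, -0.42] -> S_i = -6.98 + 1.64*i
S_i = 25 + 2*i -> [25, 27, 29, 31, 33]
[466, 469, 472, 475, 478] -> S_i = 466 + 3*i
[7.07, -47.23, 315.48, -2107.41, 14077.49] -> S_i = 7.07*(-6.68)^i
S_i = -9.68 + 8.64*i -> [-9.68, -1.04, 7.6, 16.24, 24.88]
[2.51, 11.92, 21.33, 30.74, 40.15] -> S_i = 2.51 + 9.41*i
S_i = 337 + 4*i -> [337, 341, 345, 349, 353]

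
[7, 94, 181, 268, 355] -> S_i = 7 + 87*i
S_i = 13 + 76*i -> [13, 89, 165, 241, 317]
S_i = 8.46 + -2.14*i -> [8.46, 6.32, 4.18, 2.04, -0.1]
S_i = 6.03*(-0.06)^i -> [6.03, -0.36, 0.02, -0.0, 0.0]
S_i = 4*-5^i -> [4, -20, 100, -500, 2500]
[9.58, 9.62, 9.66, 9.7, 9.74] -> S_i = 9.58 + 0.04*i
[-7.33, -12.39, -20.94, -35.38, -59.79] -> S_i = -7.33*1.69^i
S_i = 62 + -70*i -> [62, -8, -78, -148, -218]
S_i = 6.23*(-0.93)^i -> [6.23, -5.79, 5.39, -5.01, 4.66]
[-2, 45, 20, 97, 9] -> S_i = Random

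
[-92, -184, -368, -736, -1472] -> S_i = -92*2^i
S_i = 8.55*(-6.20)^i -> [8.55, -53.01, 328.66, -2037.7, 12633.77]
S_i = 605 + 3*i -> [605, 608, 611, 614, 617]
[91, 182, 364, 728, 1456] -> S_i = 91*2^i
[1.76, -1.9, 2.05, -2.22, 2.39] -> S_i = 1.76*(-1.08)^i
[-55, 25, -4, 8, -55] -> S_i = Random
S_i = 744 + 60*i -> [744, 804, 864, 924, 984]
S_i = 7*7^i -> [7, 49, 343, 2401, 16807]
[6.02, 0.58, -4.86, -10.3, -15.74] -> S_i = 6.02 + -5.44*i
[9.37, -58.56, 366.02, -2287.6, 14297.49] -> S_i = 9.37*(-6.25)^i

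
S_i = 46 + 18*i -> [46, 64, 82, 100, 118]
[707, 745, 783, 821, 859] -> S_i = 707 + 38*i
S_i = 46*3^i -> [46, 138, 414, 1242, 3726]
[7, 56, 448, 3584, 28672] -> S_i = 7*8^i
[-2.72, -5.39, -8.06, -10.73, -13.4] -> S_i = -2.72 + -2.67*i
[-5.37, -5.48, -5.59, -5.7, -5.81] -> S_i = -5.37*1.02^i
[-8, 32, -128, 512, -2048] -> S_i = -8*-4^i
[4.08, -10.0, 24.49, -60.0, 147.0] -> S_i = 4.08*(-2.45)^i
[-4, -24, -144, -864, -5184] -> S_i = -4*6^i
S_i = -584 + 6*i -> [-584, -578, -572, -566, -560]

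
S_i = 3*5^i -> [3, 15, 75, 375, 1875]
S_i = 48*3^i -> [48, 144, 432, 1296, 3888]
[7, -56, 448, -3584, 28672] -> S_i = 7*-8^i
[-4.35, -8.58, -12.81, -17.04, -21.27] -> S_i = -4.35 + -4.23*i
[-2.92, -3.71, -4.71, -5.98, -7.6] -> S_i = -2.92*1.27^i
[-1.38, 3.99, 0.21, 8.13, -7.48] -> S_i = Random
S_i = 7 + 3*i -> [7, 10, 13, 16, 19]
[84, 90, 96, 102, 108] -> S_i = 84 + 6*i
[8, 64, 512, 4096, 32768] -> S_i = 8*8^i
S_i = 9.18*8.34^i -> [9.18, 76.56, 638.52, 5325.26, 44412.67]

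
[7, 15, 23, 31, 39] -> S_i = 7 + 8*i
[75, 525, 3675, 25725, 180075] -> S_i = 75*7^i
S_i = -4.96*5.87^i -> [-4.96, -29.12, -170.91, -1003.22, -5888.9]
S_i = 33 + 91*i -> [33, 124, 215, 306, 397]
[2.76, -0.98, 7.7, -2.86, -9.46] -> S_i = Random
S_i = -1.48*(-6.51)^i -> [-1.48, 9.63, -62.72, 408.32, -2658.19]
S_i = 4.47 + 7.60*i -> [4.47, 12.07, 19.67, 27.27, 34.87]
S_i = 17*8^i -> [17, 136, 1088, 8704, 69632]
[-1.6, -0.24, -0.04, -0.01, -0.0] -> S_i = -1.60*0.15^i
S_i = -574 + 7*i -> [-574, -567, -560, -553, -546]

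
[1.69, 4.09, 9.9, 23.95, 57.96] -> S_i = 1.69*2.42^i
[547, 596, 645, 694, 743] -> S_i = 547 + 49*i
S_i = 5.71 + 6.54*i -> [5.71, 12.25, 18.79, 25.33, 31.87]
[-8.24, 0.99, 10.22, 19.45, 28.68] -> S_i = -8.24 + 9.23*i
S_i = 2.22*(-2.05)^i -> [2.22, -4.55, 9.33, -19.13, 39.21]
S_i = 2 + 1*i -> [2, 3, 4, 5, 6]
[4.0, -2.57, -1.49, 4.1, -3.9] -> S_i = Random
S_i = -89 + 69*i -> [-89, -20, 49, 118, 187]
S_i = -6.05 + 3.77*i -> [-6.05, -2.28, 1.49, 5.26, 9.03]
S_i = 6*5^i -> [6, 30, 150, 750, 3750]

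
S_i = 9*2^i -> [9, 18, 36, 72, 144]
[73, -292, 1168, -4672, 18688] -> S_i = 73*-4^i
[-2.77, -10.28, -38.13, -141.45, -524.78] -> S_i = -2.77*3.71^i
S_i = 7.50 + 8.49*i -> [7.5, 15.99, 24.48, 32.97, 41.46]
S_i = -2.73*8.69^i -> [-2.73, -23.72, -206.16, -1791.52, -15568.32]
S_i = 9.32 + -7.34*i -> [9.32, 1.98, -5.36, -12.7, -20.04]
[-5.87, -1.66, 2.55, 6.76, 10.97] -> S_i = -5.87 + 4.21*i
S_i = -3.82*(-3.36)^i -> [-3.82, 12.84, -43.13, 144.9, -486.88]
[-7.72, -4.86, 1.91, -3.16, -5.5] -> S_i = Random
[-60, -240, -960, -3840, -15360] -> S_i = -60*4^i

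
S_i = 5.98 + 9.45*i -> [5.98, 15.43, 24.88, 34.33, 43.78]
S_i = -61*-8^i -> [-61, 488, -3904, 31232, -249856]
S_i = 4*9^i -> [4, 36, 324, 2916, 26244]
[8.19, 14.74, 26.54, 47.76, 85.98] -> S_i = 8.19*1.80^i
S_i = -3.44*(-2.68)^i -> [-3.44, 9.22, -24.71, 66.22, -177.46]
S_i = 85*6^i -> [85, 510, 3060, 18360, 110160]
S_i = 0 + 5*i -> [0, 5, 10, 15, 20]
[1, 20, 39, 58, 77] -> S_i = 1 + 19*i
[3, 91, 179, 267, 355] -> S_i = 3 + 88*i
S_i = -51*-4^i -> [-51, 204, -816, 3264, -13056]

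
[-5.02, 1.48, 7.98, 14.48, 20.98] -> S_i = -5.02 + 6.50*i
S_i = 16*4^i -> [16, 64, 256, 1024, 4096]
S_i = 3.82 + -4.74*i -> [3.82, -0.92, -5.66, -10.4, -15.14]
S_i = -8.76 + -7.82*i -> [-8.76, -16.58, -24.4, -32.22, -40.04]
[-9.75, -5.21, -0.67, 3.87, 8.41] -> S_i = -9.75 + 4.54*i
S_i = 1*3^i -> [1, 3, 9, 27, 81]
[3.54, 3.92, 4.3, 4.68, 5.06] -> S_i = 3.54 + 0.38*i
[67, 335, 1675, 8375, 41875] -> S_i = 67*5^i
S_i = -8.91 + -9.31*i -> [-8.91, -18.22, -27.53, -36.84, -46.15]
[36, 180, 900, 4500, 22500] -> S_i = 36*5^i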